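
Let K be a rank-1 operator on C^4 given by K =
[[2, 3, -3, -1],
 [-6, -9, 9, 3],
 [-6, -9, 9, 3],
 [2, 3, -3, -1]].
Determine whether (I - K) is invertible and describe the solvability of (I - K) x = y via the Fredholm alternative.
(I - K) is singular (det(I - K) = 0, i.e. 1 ∈ sigma(K)). (I - K) x = y is solvable iff y ⊥ ker((I - K)^*) = span{(2, 3, -3, -1)}, i.e. iff 2y_1 + 3y_2 - 3y_3 - y_4 = 0. When solvable, the solutions are x = y + c·(1, -3, -3, 1), c arbitrary (ker(I - K) = span{(1, -3, -3, 1)}, dimension 1).

K has rank 1, so it is an outer product K = u v^T: every row of K is a multiple of one row vector. Reading off the entries, u = (1, -3, -3, 1) and v = (2, 3, -3, -1) (row i of K equals u_i·v^T). A rank-one matrix u v^T satisfies K u = u (v·u) and kills the (3)-dimensional subspace v^⊥, so its characteristic polynomial is lambda^3 (lambda - v·u) with v·u = tr K = 1. Hence the eigenvalues of I - K are 1 (multiplicity 3) and 1 - (1) = 0, so det(I - K) = 0. (Direct check: I - K =
[[-1, -3, 3, 1],
 [6, 10, -9, -3],
 [6, 9, -8, -3],
 [-2, -3, 3, 2]]
has determinant 0.) So 1 is an eigenvalue of K and (I - K) is not invertible. The finite-dimensional Fredholm alternative says: either (I - K) is invertible, or ker(I - K) ≠ {0} and then range(I - K) = ker((I - K)^*)^⊥, with dim ker(I - K) = dim ker((I - K)^*). We are in the second case, so we need both kernels. Kernel of I - K: (I - K) u = u - u (v·u) = u - u = 0, so ker(I - K) = span{u} = span{(1, -3, -3, 1)} (it is exactly 1-dimensional because rank(I - K) = 3). Kernel of the adjoint: K is real, so (I - K)^* = I - K^T = I - v u^T, and (I - v u^T) v = v - v (u·v) = 0; hence ker((I - K)^*) = span{v} = span{(2, 3, -3, -1)}. Therefore (I - K) x = y is solvable iff <y, v> = 0, i.e. iff 2y_1 + 3y_2 - 3y_3 - y_4 = 0. When this holds, K y = u (v·y) = 0, so (I - K) y = y and x = y is a particular solution; the full solution set is the line x = y + c·u = y + c·(1, -3, -3, 1), c ∈ C.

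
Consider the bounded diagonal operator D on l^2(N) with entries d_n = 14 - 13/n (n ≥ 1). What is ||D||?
||D|| = 14

For a diagonal operator on l^2 with entries d_n, ||D|| = sup_n |d_n|. Here d_1 = 1, d_2 = 15/2, ..., and d_n = 14 - 13/n increases monotonically toward 14. All terms lie in [1, 14), so |d_n| = d_n and the supremum is the limit 14, which is not attained by any individual d_n. Hence ||D|| = 14.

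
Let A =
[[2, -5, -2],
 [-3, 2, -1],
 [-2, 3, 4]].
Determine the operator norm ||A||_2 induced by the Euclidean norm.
||A||_2 ≈ 7.9446 (= sqrt(largest eigenvalue of A^T A))

||A||_2 = sigma_max(A) = sqrt(lambda_max(A^T A)). Form the symmetric matrix M = A^T A =
[[17, -22, -9],
 [-22, 38, 20],
 [-9, 20, 21]].
Its characteristic polynomial (trace, sum of principal 2x2 minors, determinant of M give the coefficients) is
  p(λ) = det(λ I - M) = λ^3 - 76λ^2 + 836λ - 1444.
No integer candidate from the rational root theorem (±divisors of 1444) is a root, so the roots are irrational. The cubic discriminant is Δ = 759318736 > 0, so there are three distinct real roots. p(2) = -68 and p(3) = 407 have opposite signs, so a root lies in (2, 3); Newton's method refines it to λ ≈ 2.1271. p(10) = 316 and p(11) = -113 have opposite signs, so a root lies in (10, 11); Newton's method refines it to λ ≈ 10.7556. p(63) = -373 and p(64) = 2908 have opposite signs, so a root lies in (63, 64); Newton's method refines it to λ ≈ 63.1173. Check (Vieta): the three roots sum to 76, matching tr M = 76.
So the eigenvalues of A^T A are ≈ 2.1271, 10.7556, 63.1173 (all ≥ 0, as they must be for A^T A). The largest is λ_max ≈ 63.1173, hence ||A||_2 = sqrt(λ_max) ≈ 7.9446.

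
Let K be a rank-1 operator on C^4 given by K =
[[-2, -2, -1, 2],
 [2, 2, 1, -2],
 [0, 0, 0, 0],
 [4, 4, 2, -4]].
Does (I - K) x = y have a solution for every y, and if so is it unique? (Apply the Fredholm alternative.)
(I - K) is invertible (det(I - K) = 5 ≠ 0), so for every y in C^4 the equation (I - K) x = y has a unique solution.

K has rank 1, so it is an outer product K = u v^T: every row of K is a multiple of one row vector. Reading off the entries, u = (1, -1, 0, -2) and v = (-2, -2, -1, 2) (row i of K equals u_i·v^T). A rank-one matrix u v^T satisfies K u = u (v·u) and kills the (3)-dimensional subspace v^⊥, so its characteristic polynomial is lambda^3 (lambda - v·u) with v·u = tr K = -4. Hence the eigenvalues of I - K are 1 (multiplicity 3) and 1 - (-4) = 5, so det(I - K) = 5. (Direct check: I - K =
[[3, 2, 1, -2],
 [-2, -1, -1, 2],
 [0, 0, 1, 0],
 [-4, -4, -2, 5]]
has determinant 5.) The finite-dimensional Fredholm alternative says: either (I - K) is invertible, or ker(I - K) ≠ {0} and then range(I - K) = ker((I - K)^*)^⊥, with dim ker(I - K) = dim ker((I - K)^*). Since det(I - K) ≠ 0, 1 is not an eigenvalue of K and ker(I - K) = {0}, so we are in the first case: for every y there is a unique x = (I - K)^(-1) y. Explicitly, by the Sherman–Morrison formula, (I - u v^T)^(-1) = I + u v^T/(1 - v·u), i.e. (I - K)^(-1) = I + K/(5).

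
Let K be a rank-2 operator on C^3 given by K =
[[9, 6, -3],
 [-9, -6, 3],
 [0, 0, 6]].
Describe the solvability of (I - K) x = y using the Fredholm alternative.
(I - K) is invertible (det(I - K) = 10 ≠ 0), so for every y in C^3 the equation (I - K) x = y has a unique solution.

K has rank 2 and factors as K = U V^T = u1 v1^T + u2 v2^T with u1 = (-1, 1, -2), v1 = (0, 0, -3), u2 = (3, -3, 0), v2 = (3, 2, -2) (multiplying out reproduces the displayed K). The nonzero eigenvalues of U V^T coincide with those of the 2 x 2 matrix G = V^T U = [[v1·u1, v1·u2], [v2·u1, v2·u2]] = [[6, 0], [3, 3]], and by the Sylvester determinant identity det(I_3 - U V^T) = det(I_2 - V^T U) = det([[-5, 0], [-3, -2]]) = (-5)(-2) - (0)(-3) = 10. (Direct check: I - K =
[[-8, -6, 3],
 [9, 7, -3],
 [0, 0, -5]]
has determinant 10.) The finite-dimensional Fredholm alternative says: either (I - K) is invertible, or ker(I - K) ≠ {0} and then range(I - K) = ker((I - K)^*)^⊥, with dim ker(I - K) = dim ker((I - K)^*). Since det(I - K) ≠ 0, 1 is not an eigenvalue of K and ker(I - K) = {0}, so we are in the first case: for every y there is a unique x = (I - K)^(-1) y. (Explicitly, by the Woodbury identity, (I - U V^T)^(-1) = I + U (I_2 - G)^(-1) V^T.)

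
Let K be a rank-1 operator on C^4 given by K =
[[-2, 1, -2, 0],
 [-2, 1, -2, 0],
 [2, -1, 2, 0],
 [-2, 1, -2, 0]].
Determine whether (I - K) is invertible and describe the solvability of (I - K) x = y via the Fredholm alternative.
(I - K) is singular (det(I - K) = 0, i.e. 1 ∈ sigma(K)). (I - K) x = y is solvable iff y ⊥ ker((I - K)^*) = span{(-2, 1, -2, 0)}, i.e. iff -2y_1 + y_2 - 2y_3 = 0. When solvable, the solutions are x = y + c·(1, 1, -1, 1), c arbitrary (ker(I - K) = span{(1, 1, -1, 1)}, dimension 1).

K has rank 1, so it is an outer product K = u v^T: every row of K is a multiple of one row vector. Reading off the entries, u = (1, 1, -1, 1) and v = (-2, 1, -2, 0) (row i of K equals u_i·v^T). A rank-one matrix u v^T satisfies K u = u (v·u) and kills the (3)-dimensional subspace v^⊥, so its characteristic polynomial is lambda^3 (lambda - v·u) with v·u = tr K = 1. Hence the eigenvalues of I - K are 1 (multiplicity 3) and 1 - (1) = 0, so det(I - K) = 0. (Direct check: I - K =
[[3, -1, 2, 0],
 [2, 0, 2, 0],
 [-2, 1, -1, 0],
 [2, -1, 2, 1]]
has determinant 0.) So 1 is an eigenvalue of K and (I - K) is not invertible. The finite-dimensional Fredholm alternative says: either (I - K) is invertible, or ker(I - K) ≠ {0} and then range(I - K) = ker((I - K)^*)^⊥, with dim ker(I - K) = dim ker((I - K)^*). We are in the second case, so we need both kernels. Kernel of I - K: (I - K) u = u - u (v·u) = u - u = 0, so ker(I - K) = span{u} = span{(1, 1, -1, 1)} (it is exactly 1-dimensional because rank(I - K) = 3). Kernel of the adjoint: K is real, so (I - K)^* = I - K^T = I - v u^T, and (I - v u^T) v = v - v (u·v) = 0; hence ker((I - K)^*) = span{v} = span{(-2, 1, -2, 0)}. Therefore (I - K) x = y is solvable iff <y, v> = 0, i.e. iff -2y_1 + y_2 - 2y_3 = 0. When this holds, K y = u (v·y) = 0, so (I - K) y = y and x = y is a particular solution; the full solution set is the line x = y + c·u = y + c·(1, 1, -1, 1), c ∈ C.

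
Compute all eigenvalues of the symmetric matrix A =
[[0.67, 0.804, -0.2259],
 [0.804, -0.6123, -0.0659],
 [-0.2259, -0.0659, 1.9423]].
sigma(A) ≈ {-1, 1, 2}

A is real symmetric, so its spectrum consists of real eigenvalues. Expanding the characteristic polynomial of the displayed matrix gives
  det(λ I - A) = p(λ) = λ^3 + (-2)λ^2 + (-1)λ + (2).
Solving p(λ) = 0 yields eigenvalues ≈ -1, 1, 2. (A is shown rounded to 4 decimals, so these recover the underlying integer eigenvalues to within that precision.)
Verification: the trace of A = 2 equals the sum of eigenvalues 2, and det(A) ≈ -2.0001 matches the eigenvalue product -2.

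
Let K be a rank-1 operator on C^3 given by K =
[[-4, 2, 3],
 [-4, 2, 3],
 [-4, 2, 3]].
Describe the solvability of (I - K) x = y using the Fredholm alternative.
(I - K) is singular (det(I - K) = 0, i.e. 1 ∈ sigma(K)). (I - K) x = y is solvable iff y ⊥ ker((I - K)^*) = span{(-4, 2, 3)}, i.e. iff -4y_1 + 2y_2 + 3y_3 = 0. When solvable, the solutions are x = y + c·(1, 1, 1), c arbitrary (ker(I - K) = span{(1, 1, 1)}, dimension 1).

K has rank 1, so it is an outer product K = u v^T: every row of K is a multiple of one row vector. Reading off the entries, u = (1, 1, 1) and v = (-4, 2, 3) (row i of K equals u_i·v^T). A rank-one matrix u v^T satisfies K u = u (v·u) and kills the (2)-dimensional subspace v^⊥, so its characteristic polynomial is lambda^2 (lambda - v·u) with v·u = tr K = 1. Hence the eigenvalues of I - K are 1 (multiplicity 2) and 1 - (1) = 0, so det(I - K) = 0. (Direct check: I - K =
[[5, -2, -3],
 [4, -1, -3],
 [4, -2, -2]]
has determinant 0.) So 1 is an eigenvalue of K and (I - K) is not invertible. The finite-dimensional Fredholm alternative says: either (I - K) is invertible, or ker(I - K) ≠ {0} and then range(I - K) = ker((I - K)^*)^⊥, with dim ker(I - K) = dim ker((I - K)^*). We are in the second case, so we need both kernels. Kernel of I - K: (I - K) u = u - u (v·u) = u - u = 0, so ker(I - K) = span{u} = span{(1, 1, 1)} (it is exactly 1-dimensional because rank(I - K) = 2). Kernel of the adjoint: K is real, so (I - K)^* = I - K^T = I - v u^T, and (I - v u^T) v = v - v (u·v) = 0; hence ker((I - K)^*) = span{v} = span{(-4, 2, 3)}. Therefore (I - K) x = y is solvable iff <y, v> = 0, i.e. iff -4y_1 + 2y_2 + 3y_3 = 0. When this holds, K y = u (v·y) = 0, so (I - K) y = y and x = y is a particular solution; the full solution set is the line x = y + c·u = y + c·(1, 1, 1), c ∈ C.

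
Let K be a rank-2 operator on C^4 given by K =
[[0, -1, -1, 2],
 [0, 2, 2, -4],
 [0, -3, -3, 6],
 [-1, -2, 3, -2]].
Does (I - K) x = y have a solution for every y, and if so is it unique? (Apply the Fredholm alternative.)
(I - K) is invertible (det(I - K) = -18 ≠ 0), so for every y in C^4 the equation (I - K) x = y has a unique solution.

K has rank 2 and factors as K = U V^T = u1 v1^T + u2 v2^T with u1 = (0, 0, 0, 1), v1 = (-1, -2, 3, -2), u2 = (-1, 2, -3, 0), v2 = (0, 1, 1, -2) (multiplying out reproduces the displayed K). The nonzero eigenvalues of U V^T coincide with those of the 2 x 2 matrix G = V^T U = [[v1·u1, v1·u2], [v2·u1, v2·u2]] = [[-2, -12], [-2, -1]], and by the Sylvester determinant identity det(I_4 - U V^T) = det(I_2 - V^T U) = det([[3, 12], [2, 2]]) = (3)(2) - (12)(2) = -18. (Direct check: I - K =
[[1, 1, 1, -2],
 [0, -1, -2, 4],
 [0, 3, 4, -6],
 [1, 2, -3, 3]]
has determinant -18.) The finite-dimensional Fredholm alternative says: either (I - K) is invertible, or ker(I - K) ≠ {0} and then range(I - K) = ker((I - K)^*)^⊥, with dim ker(I - K) = dim ker((I - K)^*). Since det(I - K) ≠ 0, 1 is not an eigenvalue of K and ker(I - K) = {0}, so we are in the first case: for every y there is a unique x = (I - K)^(-1) y. (Explicitly, by the Woodbury identity, (I - U V^T)^(-1) = I + U (I_2 - G)^(-1) V^T.)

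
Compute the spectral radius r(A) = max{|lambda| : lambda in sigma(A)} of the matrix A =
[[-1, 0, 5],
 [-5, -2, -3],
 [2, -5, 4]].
r(A) = 8

The eigenvalues of A are the roots of its characteristic polynomial. With M = A (coefficients from the trace, the sum of principal 2x2 minors, and det A):
  p(λ) = det(λ I - M) = λ^3 - λ^2 - 35λ - 168.
By the rational root theorem any rational root is an integer divisor of 168. Testing λ = 8: p(8) = 512 - 64 - 280 - 168 = 0, so λ = 8 is a root. Dividing out (λ - 8) leaves p(λ) = (λ - 8)(λ^2 + 7λ + 21). For λ^2 + 7λ + 21 the discriminant is -35. It is negative, so the roots are the complex-conjugate pair λ = -7/2 ± (sqrt(35)/2) i ≈ -3.5 ± 2.958i. For a conjugate pair the product of the roots equals the constant term, so |λ|^2 = 21 and |λ| = sqrt(21) ≈ 4.5826.
Thus the eigenvalues (to 4 decimals) are -3.5 ± 2.958i (modulus 4.5826); 8 (modulus 8). The spectral radius is the largest modulus: r(A) = 8. (Cross-check: r(A) ≤ ||A||_2 ≈ 8.0492; equality holds whenever A is normal, though it can also hold for some non-normal A.)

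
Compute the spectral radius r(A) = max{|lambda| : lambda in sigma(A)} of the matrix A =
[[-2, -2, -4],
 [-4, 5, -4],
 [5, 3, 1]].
r(A) ≈ 5.6094

The eigenvalues of A are the roots of its characteristic polynomial. With M = A (coefficients from the trace, the sum of principal 2x2 minors, and det A):
  p(λ) = det(λ I - M) = λ^3 - 4λ^2 + 17λ - 146.
No integer candidate from the rational root theorem (±divisors of 146) is a root, so the roots are irrational. The cubic discriminant is Δ = -449232 < 0, so there is one real root and a complex-conjugate pair. p(5) = -36 and p(6) = 28 have opposite signs, so a root lies in (5, 6); Newton's method refines it to λ ≈ 5.6094. Dividing out (λ - (5.6094)) leaves approximately λ^2 + 1.6094λ + 26.0278. For λ^2 + 1.6094λ + 26.0278 the discriminant is -101.5208. It is negative, so the remaining roots are the complex-conjugate pair λ ≈ -0.8047 ± 5.0379i. Their product equals the constant term, so |λ|^2 ≈ 26.0278 and |λ| ≈ 5.1017.
Thus the eigenvalues (to 4 decimals) are 5.6094 (modulus 5.6094); -0.8047 ± 5.0379i (modulus 5.1017). The spectral radius is the largest modulus: r(A) ≈ 5.6094. (Cross-check: r(A) ≤ ||A||_2 ≈ 8.3635; equality holds whenever A is normal, though it can also hold for some non-normal A.)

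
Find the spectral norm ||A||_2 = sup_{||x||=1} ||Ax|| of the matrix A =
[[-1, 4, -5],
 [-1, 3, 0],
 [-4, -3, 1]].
||A||_2 ≈ 7.3234 (= sqrt(largest eigenvalue of A^T A))

||A||_2 = sigma_max(A) = sqrt(lambda_max(A^T A)). Form the symmetric matrix M = A^T A =
[[18, 5, 1],
 [5, 34, -23],
 [1, -23, 26]].
Its characteristic polynomial (trace, sum of principal 2x2 minors, determinant of M give the coefficients) is
  p(λ) = det(λ I - M) = λ^3 - 78λ^2 + 1409λ - 5476.
No integer candidate from the rational root theorem (±divisors of 5476) is a root, so the roots are irrational. The cubic discriminant is Δ = 518001664 > 0, so there are three distinct real roots. p(5) = -256 and p(6) = 386 have opposite signs, so a root lies in (5, 6); Newton's method refines it to λ ≈ 5.3762. p(18) = 446 and p(19) = -4 have opposite signs, so a root lies in (18, 19); Newton's method refines it to λ ≈ 18.9915. p(53) = -1024 and p(54) = 626 have opposite signs, so a root lies in (53, 54); Newton's method refines it to λ ≈ 53.6323. Check (Vieta): the three roots sum to 78, matching tr M = 78.
So the eigenvalues of A^T A are ≈ 5.3762, 18.9915, 53.6323 (all ≥ 0, as they must be for A^T A). The largest is λ_max ≈ 53.6323, hence ||A||_2 = sqrt(λ_max) ≈ 7.3234.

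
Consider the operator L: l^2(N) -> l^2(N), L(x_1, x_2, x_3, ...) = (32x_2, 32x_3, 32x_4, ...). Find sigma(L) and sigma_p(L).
sigma(L) = closed disk {z in C : |z| ≤ 32}; sigma_p(L) = open disk {z in C : |z| < 32}

Note L = 32·V where V is the unit left shift (V x)_k = x_{k+1}; so sigma(L) = 32·sigma(V) and ||L|| = 32||V||. ||L x||^2 = 1024sum_{k≥2} |x_k|^2 ≤ 1024||x||^2, with equality on {x : x_1 = 0}, so ||L|| = 32. For any lambda with |lambda| < 32, set r = lambda/32 (|r| < 1); the vector x = (1, r, r^2, ...) is in l^2 and satisfies L x = 32(r, r^2, ...) = lambda x, so lambda is an eigenvalue. On the boundary |lambda| = 32 the geometric series diverges, so no l^2 eigenvector exists, but these lambda lie in the approximate point spectrum. Hence sigma(L) is the closed disk of radius 32 and sigma_p(L) is the open disk.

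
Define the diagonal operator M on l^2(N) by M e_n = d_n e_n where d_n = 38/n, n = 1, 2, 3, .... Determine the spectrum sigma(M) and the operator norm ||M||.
sigma(M) = {38/n : n ≥ 1} ∪ {0}; ||M|| = 38

A bounded diagonal operator on l^2 with diagonal entries d_n has spectrum equal to the closure of {d_n : n ≥ 1}: every d_n is an eigenvalue (with eigenvector e_n), so {d_n} ⊂ sigma(M); the spectrum is closed, so its closure is too; and for lambda not in the closure, (M - lambda I) has bounded inverse (the diagonal entries 1/(d_n - lambda) are bounded). For our sequence d_n = 38/n, n = 1, 2, 3, ...:
  - {d_n} = {38/n : n ≥ 1}; the only limit point is 0
  - closure = {38/n : n ≥ 1} ∪ {0}
For the norm: a diagonal operator has ||M|| = sup_n |d_n|. Here d_n = 38/n is positive and decreasing, so sup_n |d_n| = d_1 = 38. So ||M|| = 38.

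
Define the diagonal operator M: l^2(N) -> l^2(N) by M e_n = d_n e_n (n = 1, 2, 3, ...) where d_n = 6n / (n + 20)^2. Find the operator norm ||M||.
||M|| = 3/40 (attained at n = 20)

For M diagonal, ||M|| = sup_n |d_n|. Treat f(x) = 6x / (x + 20)^2 for real x > 0. By the quotient rule, f'(x) = 6(20 - x)/(x + 20)^3, which is positive for x < 20 and negative for x > 20. So f has a unique maximum at x = 20, and since 20 is a positive integer, the supremum over n ≥ 1 is attained at n = 20: d_20 = 6·20/(20 + 20)^2 = 6·20/1600 = 3/40. Hence ||M|| = 3/40.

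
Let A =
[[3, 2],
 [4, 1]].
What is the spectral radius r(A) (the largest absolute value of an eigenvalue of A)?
r(A) = 5

The eigenvalues of A are the roots of its characteristic polynomial. With M = A (coefficients from the trace and determinant):
  p(λ) = det(λ I - M) = λ^2 - 4λ - 5.
For λ^2 - 4λ - 5 the discriminant is 36. It is a perfect square (6^2), so the roots are rational: λ = (4 ± 6)/2 = 5, -1.
Thus the eigenvalues (to 4 decimals) are 5 (modulus 5); -1 (modulus 1). The spectral radius is the largest modulus: r(A) = 5. (Cross-check: r(A) ≤ ||A||_2 ≈ 5.3983; equality holds whenever A is normal, though it can also hold for some non-normal A.)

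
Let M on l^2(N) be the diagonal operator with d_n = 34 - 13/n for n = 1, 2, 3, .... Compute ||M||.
||M|| = 34

For a diagonal operator on l^2 with entries d_n, ||M|| = sup_n |d_n|. Here d_1 = 21, d_2 = 55/2, ..., and d_n = 34 - 13/n increases monotonically toward 34. All terms lie in [21, 34), so |d_n| = d_n and the supremum is the limit 34, which is not attained by any individual d_n. Hence ||M|| = 34.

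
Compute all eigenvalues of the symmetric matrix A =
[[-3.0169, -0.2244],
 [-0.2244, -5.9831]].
sigma(A) ≈ {-6, -3}

A is real symmetric, so its spectrum consists of real eigenvalues. Expanding the characteristic polynomial of the displayed matrix gives
  det(λ I - A) = p(λ) = λ^2 + (9)λ + (18).
Solving p(λ) = 0 yields eigenvalues ≈ -6, -3. (A is shown rounded to 4 decimals, so these recover the underlying integer eigenvalues to within that precision.)
Verification: the trace of A = -9 equals the sum of eigenvalues -9, and det(A) ≈ 18.0001 matches the eigenvalue product 18.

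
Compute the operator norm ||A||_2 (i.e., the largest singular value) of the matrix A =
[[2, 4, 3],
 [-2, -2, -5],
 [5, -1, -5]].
||A||_2 ≈ 8.5789 (= sqrt(largest eigenvalue of A^T A))

||A||_2 = sigma_max(A) = sqrt(lambda_max(A^T A)). Form the symmetric matrix M = A^T A =
[[33, 7, -9],
 [7, 21, 27],
 [-9, 27, 59]].
Its characteristic polynomial (trace, sum of principal 2x2 minors, determinant of M give the coefficients) is
  p(λ) = det(λ I - M) = λ^3 - 113λ^2 + 3020λ - 8836.
No integer candidate from the rational root theorem (±divisors of 8836) is a root, so the roots are irrational. The cubic discriminant is Δ = 7454902320 > 0, so there are three distinct real roots. p(3) = -766 and p(4) = 1500 have opposite signs, so a root lies in (3, 4); Newton's method refines it to λ ≈ 3.3281. p(36) = 92 and p(37) = -1140 have opposite signs, so a root lies in (36, 37); Newton's method refines it to λ ≈ 36.0749. p(73) = -1536 and p(74) = 1080 have opposite signs, so a root lies in (73, 74); Newton's method refines it to λ ≈ 73.5971. Check (Vieta): the three roots sum to 113, matching tr M = 113.
So the eigenvalues of A^T A are ≈ 3.3281, 36.0749, 73.5971 (all ≥ 0, as they must be for A^T A). The largest is λ_max ≈ 73.5971, hence ||A||_2 = sqrt(λ_max) ≈ 8.5789.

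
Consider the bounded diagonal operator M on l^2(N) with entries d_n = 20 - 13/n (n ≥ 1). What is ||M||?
||M|| = 20

For a diagonal operator on l^2 with entries d_n, ||M|| = sup_n |d_n|. Here d_1 = 7, d_2 = 27/2, ..., and d_n = 20 - 13/n increases monotonically toward 20. All terms lie in [7, 20), so |d_n| = d_n and the supremum is the limit 20, which is not attained by any individual d_n. Hence ||M|| = 20.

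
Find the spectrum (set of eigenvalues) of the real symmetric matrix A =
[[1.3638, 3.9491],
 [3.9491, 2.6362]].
sigma(A) ≈ {-2, 6}

A is real symmetric, so its spectrum consists of real eigenvalues. Expanding the characteristic polynomial of the displayed matrix gives
  det(λ I - A) = p(λ) = λ^2 + (-4)λ + (-12).
Solving p(λ) = 0 yields eigenvalues ≈ -2, 6. (A is shown rounded to 4 decimals, so these recover the underlying integer eigenvalues to within that precision.)
Verification: the trace of A = 4 equals the sum of eigenvalues 4, and det(A) ≈ -12.0001 matches the eigenvalue product -12.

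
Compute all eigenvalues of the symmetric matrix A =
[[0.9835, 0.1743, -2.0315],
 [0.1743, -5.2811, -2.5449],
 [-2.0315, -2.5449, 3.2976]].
sigma(A) ≈ {-6, 0, 5}

A is real symmetric, so its spectrum consists of real eigenvalues. Expanding the characteristic polynomial of the displayed matrix gives
  det(λ I - A) = p(λ) = λ^3 + (1)λ^2 + (-30)λ + (0).
Solving p(λ) = 0 yields eigenvalues ≈ -6, 0, 5. (A is shown rounded to 4 decimals, so these recover the underlying integer eigenvalues to within that precision.)
Verification: the trace of A = -1 equals the sum of eigenvalues -1, and det(A) ≈ -0.0001 matches the eigenvalue product 0.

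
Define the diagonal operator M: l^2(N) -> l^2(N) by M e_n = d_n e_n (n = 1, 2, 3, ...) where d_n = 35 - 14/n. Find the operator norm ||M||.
||M|| = 35

For a diagonal operator on l^2 with entries d_n, ||M|| = sup_n |d_n|. Here d_1 = 21, d_2 = 28, ..., and d_n = 35 - 14/n increases monotonically toward 35. All terms lie in [21, 35), so |d_n| = d_n and the supremum is the limit 35, which is not attained by any individual d_n. Hence ||M|| = 35.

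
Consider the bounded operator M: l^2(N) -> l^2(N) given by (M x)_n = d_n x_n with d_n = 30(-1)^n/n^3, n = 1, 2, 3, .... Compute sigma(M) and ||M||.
sigma(M) = {30(-1)^n/n^3 : n ≥ 1} ∪ {0}; ||M|| = 30

A bounded diagonal operator on l^2 with diagonal entries d_n has spectrum equal to the closure of {d_n : n ≥ 1}: every d_n is an eigenvalue (with eigenvector e_n), so {d_n} ⊂ sigma(M); the spectrum is closed, so its closure is too; and for lambda not in the closure, (M - lambda I) has bounded inverse (the diagonal entries 1/(d_n - lambda) are bounded). For our sequence d_n = 30(-1)^n/n^3, n = 1, 2, 3, ...:
  - {d_n} = {30(-1)^n/n^3 : n ≥ 1}; the only limit point is 0
  - closure = {30(-1)^n/n^3 : n ≥ 1} ∪ {0}
For the norm: a diagonal operator has ||M|| = sup_n |d_n|. Here |d_n| = 30/n^3 is decreasing, so sup_n |d_n| = |d_1| = 30. So ||M|| = 30.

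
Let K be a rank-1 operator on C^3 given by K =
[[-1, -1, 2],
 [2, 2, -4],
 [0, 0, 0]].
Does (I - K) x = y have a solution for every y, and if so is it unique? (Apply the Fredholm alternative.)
(I - K) is singular (det(I - K) = 0, i.e. 1 ∈ sigma(K)). (I - K) x = y is solvable iff y ⊥ ker((I - K)^*) = span{(-1, -1, 2)}, i.e. iff -y_1 - y_2 + 2y_3 = 0. When solvable, the solutions are x = y + c·(1, -2, 0), c arbitrary (ker(I - K) = span{(1, -2, 0)}, dimension 1).

K has rank 1, so it is an outer product K = u v^T: every row of K is a multiple of one row vector. Reading off the entries, u = (1, -2, 0) and v = (-1, -1, 2) (row i of K equals u_i·v^T). A rank-one matrix u v^T satisfies K u = u (v·u) and kills the (2)-dimensional subspace v^⊥, so its characteristic polynomial is lambda^2 (lambda - v·u) with v·u = tr K = 1. Hence the eigenvalues of I - K are 1 (multiplicity 2) and 1 - (1) = 0, so det(I - K) = 0. (Direct check: I - K =
[[2, 1, -2],
 [-2, -1, 4],
 [0, 0, 1]]
has determinant 0.) So 1 is an eigenvalue of K and (I - K) is not invertible. The finite-dimensional Fredholm alternative says: either (I - K) is invertible, or ker(I - K) ≠ {0} and then range(I - K) = ker((I - K)^*)^⊥, with dim ker(I - K) = dim ker((I - K)^*). We are in the second case, so we need both kernels. Kernel of I - K: (I - K) u = u - u (v·u) = u - u = 0, so ker(I - K) = span{u} = span{(1, -2, 0)} (it is exactly 1-dimensional because rank(I - K) = 2). Kernel of the adjoint: K is real, so (I - K)^* = I - K^T = I - v u^T, and (I - v u^T) v = v - v (u·v) = 0; hence ker((I - K)^*) = span{v} = span{(-1, -1, 2)}. Therefore (I - K) x = y is solvable iff <y, v> = 0, i.e. iff -y_1 - y_2 + 2y_3 = 0. When this holds, K y = u (v·y) = 0, so (I - K) y = y and x = y is a particular solution; the full solution set is the line x = y + c·u = y + c·(1, -2, 0), c ∈ C.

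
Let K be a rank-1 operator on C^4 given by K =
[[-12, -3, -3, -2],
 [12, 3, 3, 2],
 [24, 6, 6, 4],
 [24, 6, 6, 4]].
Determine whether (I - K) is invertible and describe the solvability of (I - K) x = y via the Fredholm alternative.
(I - K) is singular (det(I - K) = 0, i.e. 1 ∈ sigma(K)). (I - K) x = y is solvable iff y ⊥ ker((I - K)^*) = span{(-12, -3, -3, -2)}, i.e. iff -12y_1 - 3y_2 - 3y_3 - 2y_4 = 0. When solvable, the solutions are x = y + c·(1, -1, -2, -2), c arbitrary (ker(I - K) = span{(1, -1, -2, -2)}, dimension 1).

K has rank 1, so it is an outer product K = u v^T: every row of K is a multiple of one row vector. Reading off the entries, u = (1, -1, -2, -2) and v = (-12, -3, -3, -2) (row i of K equals u_i·v^T). A rank-one matrix u v^T satisfies K u = u (v·u) and kills the (3)-dimensional subspace v^⊥, so its characteristic polynomial is lambda^3 (lambda - v·u) with v·u = tr K = 1. Hence the eigenvalues of I - K are 1 (multiplicity 3) and 1 - (1) = 0, so det(I - K) = 0. (Direct check: I - K =
[[13, 3, 3, 2],
 [-12, -2, -3, -2],
 [-24, -6, -5, -4],
 [-24, -6, -6, -3]]
has determinant 0.) So 1 is an eigenvalue of K and (I - K) is not invertible. The finite-dimensional Fredholm alternative says: either (I - K) is invertible, or ker(I - K) ≠ {0} and then range(I - K) = ker((I - K)^*)^⊥, with dim ker(I - K) = dim ker((I - K)^*). We are in the second case, so we need both kernels. Kernel of I - K: (I - K) u = u - u (v·u) = u - u = 0, so ker(I - K) = span{u} = span{(1, -1, -2, -2)} (it is exactly 1-dimensional because rank(I - K) = 3). Kernel of the adjoint: K is real, so (I - K)^* = I - K^T = I - v u^T, and (I - v u^T) v = v - v (u·v) = 0; hence ker((I - K)^*) = span{v} = span{(-12, -3, -3, -2)}. Therefore (I - K) x = y is solvable iff <y, v> = 0, i.e. iff -12y_1 - 3y_2 - 3y_3 - 2y_4 = 0. When this holds, K y = u (v·y) = 0, so (I - K) y = y and x = y is a particular solution; the full solution set is the line x = y + c·u = y + c·(1, -1, -2, -2), c ∈ C.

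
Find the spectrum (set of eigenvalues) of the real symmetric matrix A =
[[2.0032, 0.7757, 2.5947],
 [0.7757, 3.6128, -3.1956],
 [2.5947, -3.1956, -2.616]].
sigma(A) ≈ {-5, 3, 5}

A is real symmetric, so its spectrum consists of real eigenvalues. Expanding the characteristic polynomial of the displayed matrix gives
  det(λ I - A) = p(λ) = λ^3 + (-3)λ^2 + (-25)λ + (75.0014).
Solving p(λ) = 0 yields eigenvalues ≈ -5, 3, 5. (A is shown rounded to 4 decimals, so these recover the underlying integer eigenvalues to within that precision.)
Verification: the trace of A = 3 equals the sum of eigenvalues 3, and det(A) ≈ -75.0014 matches the eigenvalue product -75.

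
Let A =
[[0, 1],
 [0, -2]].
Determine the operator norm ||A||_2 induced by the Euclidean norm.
||A||_2 = sqrt(5) ≈ 2.2361 (= sqrt(largest eigenvalue of A^T A))

||A||_2 = sigma_max(A) = sqrt(lambda_max(A^T A)). Form the symmetric matrix M = A^T A =
[[0, 0],
 [0, 5]].
Its characteristic polynomial (trace, determinant of M give the coefficients) is
  p(λ) = det(λ I - M) = λ^2 - 5λ.
For λ^2 - 5λ the discriminant is 25. It is a perfect square (5^2), so the roots are rational: λ = (5 ± 5)/2 = 5, 0.
So the eigenvalues of A^T A are ≈ 0, 5 (all ≥ 0, as they must be for A^T A). The largest is λ_max = 5, hence ||A||_2 = sqrt(λ_max) = sqrt(5) ≈ 2.2361.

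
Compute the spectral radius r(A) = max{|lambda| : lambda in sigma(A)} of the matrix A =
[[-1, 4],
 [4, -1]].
r(A) = 5

The eigenvalues of A are the roots of its characteristic polynomial. With M = A (coefficients from the trace and determinant):
  p(λ) = det(λ I - M) = λ^2 + 2λ - 15.
For λ^2 + 2λ - 15 the discriminant is 64. It is a perfect square (8^2), so the roots are rational: λ = (-2 ± 8)/2 = 3, -5.
Thus the eigenvalues (to 4 decimals) are 3 (modulus 3); -5 (modulus 5). The spectral radius is the largest modulus: r(A) = 5. (Cross-check: r(A) ≤ ||A||_2 ≈ 5; equality holds whenever A is normal, though it can also hold for some non-normal A.)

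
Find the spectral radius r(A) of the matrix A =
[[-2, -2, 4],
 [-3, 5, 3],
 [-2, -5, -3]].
r(A) ≈ 5.1974

The eigenvalues of A are the roots of its characteristic polynomial. With M = A (coefficients from the trace, the sum of principal 2x2 minors, and det A):
  p(λ) = det(λ I - M) = λ^3 - 2λ - 130.
No integer candidate from the rational root theorem (±divisors of 130) is a root, so the roots are irrational. The cubic discriminant is Δ = -456268 < 0, so there is one real root and a complex-conjugate pair. p(5) = -15 and p(6) = 74 have opposite signs, so a root lies in (5, 6); Newton's method refines it to λ ≈ 5.1974. Dividing out (λ - (5.1974)) leaves approximately λ^2 + 5.1974λ + 25.0127. For λ^2 + 5.1974λ + 25.0127 the discriminant is -73.038. It is negative, so the remaining roots are the complex-conjugate pair λ ≈ -2.5987 ± 4.2731i. Their product equals the constant term, so |λ|^2 ≈ 25.0127 and |λ| ≈ 5.0013.
Thus the eigenvalues (to 4 decimals) are 5.1974 (modulus 5.1974); -2.5987 ± 4.2731i (modulus 5.0013). The spectral radius is the largest modulus: r(A) ≈ 5.1974. (Cross-check: r(A) ≤ ||A||_2 ≈ 8.3114; equality holds whenever A is normal, though it can also hold for some non-normal A.)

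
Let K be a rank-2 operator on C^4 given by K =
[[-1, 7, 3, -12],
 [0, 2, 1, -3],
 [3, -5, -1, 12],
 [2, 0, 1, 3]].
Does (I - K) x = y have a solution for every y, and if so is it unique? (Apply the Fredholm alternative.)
(I - K) is invertible (det(I - K) = 3 ≠ 0), so for every y in C^4 the equation (I - K) x = y has a unique solution.

K has rank 2 and factors as K = U V^T = u1 v1^T + u2 v2^T with u1 = (3, 1, -1, 1), v1 = (0, 2, 1, -3), u2 = (1, 0, -3, -2), v2 = (-1, 1, 0, -3) (multiplying out reproduces the displayed K). The nonzero eigenvalues of U V^T coincide with those of the 2 x 2 matrix G = V^T U = [[v1·u1, v1·u2], [v2·u1, v2·u2]] = [[-2, 3], [-5, 5]], and by the Sylvester determinant identity det(I_4 - U V^T) = det(I_2 - V^T U) = det([[3, -3], [5, -4]]) = (3)(-4) - (-3)(5) = 3. (Direct check: I - K =
[[2, -7, -3, 12],
 [0, -1, -1, 3],
 [-3, 5, 2, -12],
 [-2, 0, -1, -2]]
has determinant 3.) The finite-dimensional Fredholm alternative says: either (I - K) is invertible, or ker(I - K) ≠ {0} and then range(I - K) = ker((I - K)^*)^⊥, with dim ker(I - K) = dim ker((I - K)^*). Since det(I - K) ≠ 0, 1 is not an eigenvalue of K and ker(I - K) = {0}, so we are in the first case: for every y there is a unique x = (I - K)^(-1) y. (Explicitly, by the Woodbury identity, (I - U V^T)^(-1) = I + U (I_2 - G)^(-1) V^T.)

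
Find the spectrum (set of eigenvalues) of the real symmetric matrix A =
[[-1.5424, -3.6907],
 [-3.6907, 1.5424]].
sigma(A) ≈ {-4, 4}

A is real symmetric, so its spectrum consists of real eigenvalues. Expanding the characteristic polynomial of the displayed matrix gives
  det(λ I - A) = p(λ) = λ^2 + (0)λ + (-16).
Solving p(λ) = 0 yields eigenvalues ≈ -4, 4. (A is shown rounded to 4 decimals, so these recover the underlying integer eigenvalues to within that precision.)
Verification: the trace of A = 0 equals the sum of eigenvalues 0, and det(A) ≈ -16.0003 matches the eigenvalue product -16.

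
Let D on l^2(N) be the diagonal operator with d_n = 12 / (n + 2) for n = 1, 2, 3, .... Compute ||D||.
||D|| = 4 (attained at n = 1)

For D diagonal, ||D|| = sup_n |d_n| = sup_n 12/(n + 2). This is positive and strictly decreasing in n, so the supremum is attained at n = 1: d_1 = 12/(1 + 2) = 4. Hence ||D|| = 4.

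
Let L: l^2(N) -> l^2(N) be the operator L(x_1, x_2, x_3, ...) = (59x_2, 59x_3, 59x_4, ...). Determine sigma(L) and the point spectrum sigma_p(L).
sigma(L) = closed disk {z in C : |z| ≤ 59}; sigma_p(L) = open disk {z in C : |z| < 59}

Note L = 59·V where V is the unit left shift (V x)_k = x_{k+1}; so sigma(L) = 59·sigma(V) and ||L|| = 59||V||. ||L x||^2 = 3481sum_{k≥2} |x_k|^2 ≤ 3481||x||^2, with equality on {x : x_1 = 0}, so ||L|| = 59. For any lambda with |lambda| < 59, set r = lambda/59 (|r| < 1); the vector x = (1, r, r^2, ...) is in l^2 and satisfies L x = 59(r, r^2, ...) = lambda x, so lambda is an eigenvalue. On the boundary |lambda| = 59 the geometric series diverges, so no l^2 eigenvector exists, but these lambda lie in the approximate point spectrum. Hence sigma(L) is the closed disk of radius 59 and sigma_p(L) is the open disk.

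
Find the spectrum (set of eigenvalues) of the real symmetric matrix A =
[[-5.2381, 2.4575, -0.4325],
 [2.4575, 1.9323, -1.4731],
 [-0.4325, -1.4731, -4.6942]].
sigma(A) ≈ {-6, -5, 3}

A is real symmetric, so its spectrum consists of real eigenvalues. Expanding the characteristic polynomial of the displayed matrix gives
  det(λ I - A) = p(λ) = λ^3 + (8)λ^2 + (-3)λ + (-90).
Solving p(λ) = 0 yields eigenvalues ≈ -6, -5, 3. (A is shown rounded to 4 decimals, so these recover the underlying integer eigenvalues to within that precision.)
Verification: the trace of A = -8 equals the sum of eigenvalues -8, and det(A) ≈ 89.9992 matches the eigenvalue product 90.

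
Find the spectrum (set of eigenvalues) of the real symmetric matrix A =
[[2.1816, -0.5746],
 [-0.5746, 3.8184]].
sigma(A) ≈ {2, 4}

A is real symmetric, so its spectrum consists of real eigenvalues. Expanding the characteristic polynomial of the displayed matrix gives
  det(λ I - A) = p(λ) = λ^2 + (-6)λ + (8).
Solving p(λ) = 0 yields eigenvalues ≈ 2, 4. (A is shown rounded to 4 decimals, so these recover the underlying integer eigenvalues to within that precision.)
Verification: the trace of A = 6 equals the sum of eigenvalues 6, and det(A) ≈ 8.0001 matches the eigenvalue product 8.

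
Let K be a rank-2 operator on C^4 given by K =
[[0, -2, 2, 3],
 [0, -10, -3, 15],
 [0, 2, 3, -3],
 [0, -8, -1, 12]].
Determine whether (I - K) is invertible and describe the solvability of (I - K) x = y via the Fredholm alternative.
(I - K) is invertible (det(I - K) = 5 ≠ 0), so for every y in C^4 the equation (I - K) x = y has a unique solution.

K has rank 2 and factors as K = U V^T = u1 v1^T + u2 v2^T with u1 = (2, -3, 3, -1), v1 = (0, 2, 1, -3), u2 = (-3, -2, -2, -3), v2 = (0, 2, 0, -3) (multiplying out reproduces the displayed K). The nonzero eigenvalues of U V^T coincide with those of the 2 x 2 matrix G = V^T U = [[v1·u1, v1·u2], [v2·u1, v2·u2]] = [[0, 3], [-3, 5]], and by the Sylvester determinant identity det(I_4 - U V^T) = det(I_2 - V^T U) = det([[1, -3], [3, -4]]) = (1)(-4) - (-3)(3) = 5. (Direct check: I - K =
[[1, 2, -2, -3],
 [0, 11, 3, -15],
 [0, -2, -2, 3],
 [0, 8, 1, -11]]
has determinant 5.) The finite-dimensional Fredholm alternative says: either (I - K) is invertible, or ker(I - K) ≠ {0} and then range(I - K) = ker((I - K)^*)^⊥, with dim ker(I - K) = dim ker((I - K)^*). Since det(I - K) ≠ 0, 1 is not an eigenvalue of K and ker(I - K) = {0}, so we are in the first case: for every y there is a unique x = (I - K)^(-1) y. (Explicitly, by the Woodbury identity, (I - U V^T)^(-1) = I + U (I_2 - G)^(-1) V^T.)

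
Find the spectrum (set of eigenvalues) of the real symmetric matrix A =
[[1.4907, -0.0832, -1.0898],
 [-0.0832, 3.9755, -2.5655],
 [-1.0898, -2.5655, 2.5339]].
sigma(A) ≈ {0, 2, 6}

A is real symmetric, so its spectrum consists of real eigenvalues. Expanding the characteristic polynomial of the displayed matrix gives
  det(λ I - A) = p(λ) = λ^3 + (-8)λ^2 + (12)λ + (0).
Solving p(λ) = 0 yields eigenvalues ≈ 0, 2, 6. (A is shown rounded to 4 decimals, so these recover the underlying integer eigenvalues to within that precision.)
Verification: the trace of A = 8 equals the sum of eigenvalues 8, and det(A) ≈ 0.0008 matches the eigenvalue product 0.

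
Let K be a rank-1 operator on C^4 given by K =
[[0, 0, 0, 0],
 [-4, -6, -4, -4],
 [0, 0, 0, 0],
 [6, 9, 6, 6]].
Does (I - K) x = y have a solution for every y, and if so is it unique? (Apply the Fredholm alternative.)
(I - K) is invertible (det(I - K) = 1 ≠ 0), so for every y in C^4 the equation (I - K) x = y has a unique solution.

K has rank 1, so it is an outer product K = u v^T: every row of K is a multiple of one row vector. Reading off the entries, u = (0, 2, 0, -3) and v = (-2, -3, -2, -2) (row i of K equals u_i·v^T). A rank-one matrix u v^T satisfies K u = u (v·u) and kills the (3)-dimensional subspace v^⊥, so its characteristic polynomial is lambda^3 (lambda - v·u) with v·u = tr K = 0. Hence the eigenvalues of I - K are 1 (multiplicity 3) and 1 - (0) = 1, so det(I - K) = 1. (Direct check: I - K =
[[1, 0, 0, 0],
 [4, 7, 4, 4],
 [0, 0, 1, 0],
 [-6, -9, -6, -5]]
has determinant 1.) The finite-dimensional Fredholm alternative says: either (I - K) is invertible, or ker(I - K) ≠ {0} and then range(I - K) = ker((I - K)^*)^⊥, with dim ker(I - K) = dim ker((I - K)^*). Since det(I - K) ≠ 0, 1 is not an eigenvalue of K and ker(I - K) = {0}, so we are in the first case: for every y there is a unique x = (I - K)^(-1) y. Explicitly, by the Sherman–Morrison formula, (I - u v^T)^(-1) = I + u v^T/(1 - v·u), i.e. (I - K)^(-1) = I + K.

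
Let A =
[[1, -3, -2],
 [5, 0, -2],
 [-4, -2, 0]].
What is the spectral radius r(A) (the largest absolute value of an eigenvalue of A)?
r(A) ≈ 2.462

The eigenvalues of A are the roots of its characteristic polynomial. With M = A (coefficients from the trace, the sum of principal 2x2 minors, and det A):
  p(λ) = det(λ I - M) = λ^3 - λ^2 + 3λ + 8.
No integer candidate from the rational root theorem (±divisors of 8) is a root, so the roots are irrational. The cubic discriminant is Δ = -2227 < 0, so there is one real root and a complex-conjugate pair. p(-2) = -10 and p(-1) = 3 have opposite signs, so a root lies in (-2, -1); Newton's method refines it to λ ≈ -1.3198. Dividing out (λ - (-1.3198)) leaves approximately λ^2 - 2.3198λ + 6.0616. For λ^2 - 2.3198λ + 6.0616 the discriminant is -18.865. It is negative, so the remaining roots are the complex-conjugate pair λ ≈ 1.1599 ± 2.1717i. Their product equals the constant term, so |λ|^2 ≈ 6.0616 and |λ| ≈ 2.462.
Thus the eigenvalues (to 4 decimals) are -1.3198 (modulus 1.3198); 1.1599 ± 2.1717i (modulus 2.462). The spectral radius is the largest modulus: r(A) ≈ 2.462. (Cross-check: r(A) ≤ ||A||_2 ≈ 6.7884; equality holds whenever A is normal, though it can also hold for some non-normal A.)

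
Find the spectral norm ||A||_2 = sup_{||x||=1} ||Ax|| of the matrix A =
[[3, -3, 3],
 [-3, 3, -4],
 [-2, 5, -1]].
||A||_2 ≈ 9.1235 (= sqrt(largest eigenvalue of A^T A))

||A||_2 = sigma_max(A) = sqrt(lambda_max(A^T A)). Form the symmetric matrix M = A^T A =
[[22, -28, 23],
 [-28, 43, -26],
 [23, -26, 26]].
Its characteristic polynomial (trace, sum of principal 2x2 minors, determinant of M give the coefficients) is
  p(λ) = det(λ I - M) = λ^3 - 91λ^2 + 647λ - 81.
No integer candidate from the rational root theorem (±divisors of 81) is a root, so the roots are irrational. The cubic discriminant is Δ = 2224649552 > 0, so there are three distinct real roots. p(0) = -81 and p(1) = 476 have opposite signs, so a root lies in (0, 1); Newton's method refines it to λ ≈ 0.1275. p(7) = 332 and p(8) = -217 have opposite signs, so a root lies in (7, 8); Newton's method refines it to λ ≈ 7.6336. p(83) = -1492 and p(84) = 4875 have opposite signs, so a root lies in (83, 84); Newton's method refines it to λ ≈ 83.2389. Check (Vieta): the three roots sum to 91, matching tr M = 91.
So the eigenvalues of A^T A are ≈ 0.1275, 7.6336, 83.2389 (all ≥ 0, as they must be for A^T A). The largest is λ_max ≈ 83.2389, hence ||A||_2 = sqrt(λ_max) ≈ 9.1235.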